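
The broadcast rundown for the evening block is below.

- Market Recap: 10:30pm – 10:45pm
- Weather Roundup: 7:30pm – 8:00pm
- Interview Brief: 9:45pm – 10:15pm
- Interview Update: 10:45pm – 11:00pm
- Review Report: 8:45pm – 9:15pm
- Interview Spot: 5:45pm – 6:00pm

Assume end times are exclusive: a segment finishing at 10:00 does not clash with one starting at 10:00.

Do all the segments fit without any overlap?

Yes

Sorted by start: Interview Spot, Weather Roundup, Review Report, Interview Brief, Market Recap, Interview Update.
Weather Roundup starts after Interview Spot ends — done with Interview Spot.
Review Report starts after Weather Roundup ends — done with Weather Roundup.
Interview Brief starts after Review Report ends — done with Review Report.
Market Recap starts after Interview Brief ends — done with Interview Brief.
Interview Update starts exactly when Market Recap ends (back-to-back, no overlap).
Every pair is clear; the schedule has no overlaps.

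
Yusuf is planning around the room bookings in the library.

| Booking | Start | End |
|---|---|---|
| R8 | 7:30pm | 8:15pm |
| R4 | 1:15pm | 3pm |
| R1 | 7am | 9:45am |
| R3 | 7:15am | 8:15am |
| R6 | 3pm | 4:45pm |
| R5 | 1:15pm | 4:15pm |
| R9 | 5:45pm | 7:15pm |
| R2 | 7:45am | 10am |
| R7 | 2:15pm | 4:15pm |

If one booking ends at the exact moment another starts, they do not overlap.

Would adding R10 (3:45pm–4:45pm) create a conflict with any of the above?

R1: ends 9:45am at or before R10 starts 3:45pm → clear.
R3: ends 8:15am at or before R10 starts 3:45pm → clear.
R2: ends 10am at or before R10 starts 3:45pm → clear.
R4: ends 3pm at or before R10 starts 3:45pm → clear.
R5: starts 1:15pm before R10 ends 4:45pm, and ends 4:15pm after R10 starts 3:45pm → overlap.
R7: starts 2:15pm before R10 ends 4:45pm, and ends 4:15pm after R10 starts 3:45pm → overlap.
R6: starts 3pm before R10 ends 4:45pm, and ends 4:45pm after R10 starts 3:45pm → overlap.
R9: starts 5:45pm at or after R10 ends 4:45pm → clear.
R8: starts 7:30pm at or after R10 ends 4:45pm → clear.
R10 overlaps R5, R6, R7.

Yes — it overlaps R5, R6, R7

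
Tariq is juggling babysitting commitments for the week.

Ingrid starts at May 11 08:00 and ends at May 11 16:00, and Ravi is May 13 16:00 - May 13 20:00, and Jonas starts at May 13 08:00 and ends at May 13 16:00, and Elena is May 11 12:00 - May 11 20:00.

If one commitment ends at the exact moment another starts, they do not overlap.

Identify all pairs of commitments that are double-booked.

Sorted by start: Ingrid, Elena, Jonas, Ravi.
Elena starts before Ingrid ends → Ingrid and Elena overlap.
Jonas starts after Ingrid ends; Ingrid is clear from here.
Jonas starts after Elena ends; Elena is clear from here.
Ravi starts exactly when Jonas ends (back-to-back, no overlap).

Elena & Ingrid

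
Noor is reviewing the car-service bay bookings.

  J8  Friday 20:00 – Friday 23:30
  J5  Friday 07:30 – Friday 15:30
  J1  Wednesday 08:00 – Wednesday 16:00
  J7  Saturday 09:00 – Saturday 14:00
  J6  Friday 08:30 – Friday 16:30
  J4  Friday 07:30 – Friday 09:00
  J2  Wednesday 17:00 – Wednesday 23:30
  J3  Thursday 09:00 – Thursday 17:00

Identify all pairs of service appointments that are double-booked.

J4 & J5, J4 & J6, J5 & J6

Sorted by start: J1, J2, J3, J4, J5, J6, J8, J7.
J2 starts after J1 ends; J1 is clear from here.
J3 starts after J2 ends; J2 is clear from here.
J4 starts after J3 ends; J3 is clear from here.
J5 starts before J4 ends → J4 and J5 overlap.
J6 starts before J4 ends → J4 and J6 overlap.
J8 starts after J4 ends; J4 is clear from here.
J6 starts before J5 ends → J5 and J6 overlap.
J8 starts after J5 ends; J5 is clear from here.
J8 starts after J6 ends; J6 is clear from here.
J7 starts after J8 ends.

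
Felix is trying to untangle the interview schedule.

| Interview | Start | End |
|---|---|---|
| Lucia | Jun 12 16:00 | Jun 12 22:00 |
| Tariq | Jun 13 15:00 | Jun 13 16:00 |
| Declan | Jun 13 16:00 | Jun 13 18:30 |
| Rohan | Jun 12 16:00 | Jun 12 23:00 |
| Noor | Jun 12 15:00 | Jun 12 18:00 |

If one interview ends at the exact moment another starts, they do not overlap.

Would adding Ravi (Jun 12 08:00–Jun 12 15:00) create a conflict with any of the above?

No — it doesn't clash with anything

Noor: starts Jun 12 15:00 at or after Ravi ends Jun 12 15:00 → clear.
Rohan: starts Jun 12 16:00 at or after Ravi ends Jun 12 15:00 → clear.
Lucia: starts Jun 12 16:00 at or after Ravi ends Jun 12 15:00 → clear.
Tariq: starts Jun 13 15:00 at or after Ravi ends Jun 12 15:00 → clear.
Declan: starts Jun 13 16:00 at or after Ravi ends Jun 12 15:00 → clear.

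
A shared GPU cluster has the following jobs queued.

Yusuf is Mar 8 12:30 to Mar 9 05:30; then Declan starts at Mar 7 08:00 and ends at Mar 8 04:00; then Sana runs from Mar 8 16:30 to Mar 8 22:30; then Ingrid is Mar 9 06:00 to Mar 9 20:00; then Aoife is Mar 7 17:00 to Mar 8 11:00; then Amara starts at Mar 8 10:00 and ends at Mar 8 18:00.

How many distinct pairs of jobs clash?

5

Check each pair: they overlap iff neither finishes before the other starts.
Sorted by start: Declan, Aoife, Amara, Yusuf, Sana, Ingrid.
Aoife starts before Declan ends → Declan and Aoife overlap.
Amara starts after Declan ends, so Declan has no further overlaps.
Amara starts before Aoife ends → Aoife and Amara overlap.
Yusuf starts after Aoife ends, so Aoife has no further overlaps.
Yusuf starts before Amara ends → Amara and Yusuf overlap.
Sana starts before Amara ends → Amara and Sana overlap.
Ingrid starts after Amara ends.
Sana starts before Yusuf ends → Yusuf and Sana overlap.
Ingrid starts after Yusuf ends.
Ingrid starts after Sana ends.
Overlapping pairs: Amara & Aoife, Amara & Sana, Amara & Yusuf, Aoife & Declan, Sana & Yusuf — 5 in total.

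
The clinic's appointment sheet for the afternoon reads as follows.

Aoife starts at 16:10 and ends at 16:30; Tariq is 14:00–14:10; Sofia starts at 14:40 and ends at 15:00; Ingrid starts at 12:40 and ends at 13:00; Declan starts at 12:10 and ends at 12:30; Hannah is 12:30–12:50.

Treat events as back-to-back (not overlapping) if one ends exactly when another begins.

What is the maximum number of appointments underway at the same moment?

2

Sort all start/end points and keep a running count:
12:10 start Declan → 1
12:30 end Declan → 0
12:30 start Hannah → 1
12:40 start Ingrid → 2
12:50 end Hannah → 1
13:00 end Ingrid → 0
14:00 start Tariq → 1
14:10 end Tariq → 0
14:40 start Sofia → 1
15:00 end Sofia → 0
16:10 start Aoife → 1
16:30 end Aoife → 0
Peak is 2, at 12:40 (Hannah, Ingrid).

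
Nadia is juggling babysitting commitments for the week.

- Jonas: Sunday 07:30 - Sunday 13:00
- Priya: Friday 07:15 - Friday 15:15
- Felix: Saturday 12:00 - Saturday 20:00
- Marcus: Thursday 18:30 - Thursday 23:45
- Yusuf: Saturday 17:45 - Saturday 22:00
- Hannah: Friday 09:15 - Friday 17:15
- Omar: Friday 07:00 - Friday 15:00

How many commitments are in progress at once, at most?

3

Sweep the timeline, counting +1 at each start and −1 at each end (ends before starts at a tie):
Thursday 18:30 start Marcus → 1
Thursday 23:45 end Marcus → 0
Friday 07:00 start Omar → 1
Friday 07:15 start Priya → 2
Friday 09:15 start Hannah → 3
Friday 15:00 end Omar → 2
Friday 15:15 end Priya → 1
Friday 17:15 end Hannah → 0
Saturday 12:00 start Felix → 1
Saturday 17:45 start Yusuf → 2
Saturday 20:00 end Felix → 1
Saturday 22:00 end Yusuf → 0
Sunday 07:30 start Jonas → 1
Sunday 13:00 end Jonas → 0
Peak is 3, at Friday 09:15 (Hannah, Omar, Priya).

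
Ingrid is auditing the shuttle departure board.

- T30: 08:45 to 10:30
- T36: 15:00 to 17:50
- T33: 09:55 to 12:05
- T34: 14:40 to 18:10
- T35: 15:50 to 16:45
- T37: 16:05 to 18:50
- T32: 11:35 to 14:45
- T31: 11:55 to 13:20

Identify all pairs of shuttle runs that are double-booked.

T30 & T33, T31 & T32, T31 & T33, T32 & T33, T32 & T34, T34 & T35, T34 & T36, T34 & T37, T35 & T36, T35 & T37, T36 & T37

Sorted by start: T30, T33, T32, T31, T34, T36, T35, T37.
T33 starts before T30 ends → T30 and T33 overlap.
T32 starts after T30 ends, so nothing later overlaps T30 either.
T32 starts before T33 ends → T33 and T32 overlap.
T31 starts before T33 ends → T33 and T31 overlap.
T34 starts after T33 ends, so nothing later overlaps T33 either.
T31 starts before T32 ends → T32 and T31 overlap.
T34 starts before T32 ends → T32 and T34 overlap.
T36 starts after T32 ends, so nothing later overlaps T32 either.
T34 starts after T31 ends, so nothing later overlaps T31 either.
T36 starts before T34 ends → T34 and T36 overlap.
T35 starts before T34 ends → T34 and T35 overlap.
T37 starts before T34 ends → T34 and T37 overlap.
T35 starts before T36 ends → T36 and T35 overlap.
T37 starts before T36 ends → T36 and T37 overlap.
T37 starts before T35 ends → T35 and T37 overlap.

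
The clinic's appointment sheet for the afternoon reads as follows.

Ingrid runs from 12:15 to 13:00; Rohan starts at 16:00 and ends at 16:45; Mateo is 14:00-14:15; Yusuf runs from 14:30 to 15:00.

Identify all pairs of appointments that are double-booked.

none

Check each pair: they overlap iff neither finishes before the other starts.
Sorted by start: Ingrid, Mateo, Yusuf, Rohan.
Mateo starts after Ingrid ends, so Ingrid has no further overlaps.
Yusuf starts after Mateo ends, so Mateo has no further overlaps.
Rohan starts after Yusuf ends.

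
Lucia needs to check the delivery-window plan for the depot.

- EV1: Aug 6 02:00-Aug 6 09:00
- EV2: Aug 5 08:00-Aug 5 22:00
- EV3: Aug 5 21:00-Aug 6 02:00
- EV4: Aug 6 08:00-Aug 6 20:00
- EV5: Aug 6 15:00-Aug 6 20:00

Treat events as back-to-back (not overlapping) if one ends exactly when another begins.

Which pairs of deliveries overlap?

EV1 & EV4, EV2 & EV3, EV4 & EV5

Two intervals overlap when each starts before the other ends.
Sorted by start: EV2, EV3, EV1, EV4, EV5.
EV3 starts before EV2 ends → EV2 and EV3 overlap.
EV1 starts after EV2 ends, so EV2 has no further overlaps.
EV1 starts exactly when EV3 ends (back-to-back, no overlap), so EV3 has no further overlaps.
EV4 starts before EV1 ends → EV1 and EV4 overlap.
EV5 starts after EV1 ends.
EV5 starts before EV4 ends → EV4 and EV5 overlap.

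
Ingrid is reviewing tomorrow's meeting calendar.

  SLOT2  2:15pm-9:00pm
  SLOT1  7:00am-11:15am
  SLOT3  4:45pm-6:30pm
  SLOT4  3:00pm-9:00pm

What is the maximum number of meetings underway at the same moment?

3

Sweep the timeline, counting +1 at each start and −1 at each end (ends before starts at a tie):
7:00am start SLOT1 → 1
11:15am end SLOT1 → 0
2:15pm start SLOT2 → 1
3:00pm start SLOT4 → 2
4:45pm start SLOT3 → 3
6:30pm end SLOT3 → 2
9:00pm end SLOT2 → 1
9:00pm end SLOT4 → 0
Peak is 3, at 4:45pm (SLOT2, SLOT3, SLOT4).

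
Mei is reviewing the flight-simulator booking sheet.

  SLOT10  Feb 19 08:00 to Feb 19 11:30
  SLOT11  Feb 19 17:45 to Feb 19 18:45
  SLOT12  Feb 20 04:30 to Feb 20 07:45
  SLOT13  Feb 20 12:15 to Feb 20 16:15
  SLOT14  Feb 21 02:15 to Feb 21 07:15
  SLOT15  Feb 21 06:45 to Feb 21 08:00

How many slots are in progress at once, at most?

2

Sort all start/end points and keep a running count:
Feb 19 08:00 start SLOT10 → 1
Feb 19 11:30 end SLOT10 → 0
Feb 19 17:45 start SLOT11 → 1
Feb 19 18:45 end SLOT11 → 0
Feb 20 04:30 start SLOT12 → 1
Feb 20 07:45 end SLOT12 → 0
Feb 20 12:15 start SLOT13 → 1
Feb 20 16:15 end SLOT13 → 0
Feb 21 02:15 start SLOT14 → 1
Feb 21 06:45 start SLOT15 → 2
Feb 21 07:15 end SLOT14 → 1
Feb 21 08:00 end SLOT15 → 0
Peak is 2, at Feb 21 06:45 (SLOT14, SLOT15).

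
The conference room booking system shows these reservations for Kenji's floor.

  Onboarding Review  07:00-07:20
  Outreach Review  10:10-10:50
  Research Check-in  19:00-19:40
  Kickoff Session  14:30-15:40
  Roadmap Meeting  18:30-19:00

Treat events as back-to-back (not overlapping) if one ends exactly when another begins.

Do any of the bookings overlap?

No

Check each pair: they overlap iff neither finishes before the other starts.
Sorted by start: Onboarding Review, Outreach Review, Kickoff Session, Roadmap Meeting, Research Check-in.
Outreach Review starts after Onboarding Review ends — done with Onboarding Review.
Kickoff Session starts after Outreach Review ends — done with Outreach Review.
Roadmap Meeting starts after Kickoff Session ends — done with Kickoff Session.
Research Check-in starts exactly when Roadmap Meeting ends (back-to-back, no overlap).
Every pair is clear; the schedule has no overlaps.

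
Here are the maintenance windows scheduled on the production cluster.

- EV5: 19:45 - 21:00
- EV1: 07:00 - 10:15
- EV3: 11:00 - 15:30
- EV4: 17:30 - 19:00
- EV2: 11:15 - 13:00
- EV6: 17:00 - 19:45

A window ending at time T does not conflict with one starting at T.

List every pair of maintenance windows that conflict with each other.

Sorted by start: EV1, EV3, EV2, EV6, EV4, EV5.
EV3 starts after EV1 ends; EV1 is clear from here.
EV2 starts before EV3 ends → EV3 and EV2 overlap.
EV6 starts after EV3 ends; EV3 is clear from here.
EV6 starts after EV2 ends; EV2 is clear from here.
EV4 starts before EV6 ends → EV6 and EV4 overlap.
EV5 starts exactly when EV6 ends (back-to-back, no overlap).
EV5 starts after EV4 ends.

EV2 & EV3, EV4 & EV6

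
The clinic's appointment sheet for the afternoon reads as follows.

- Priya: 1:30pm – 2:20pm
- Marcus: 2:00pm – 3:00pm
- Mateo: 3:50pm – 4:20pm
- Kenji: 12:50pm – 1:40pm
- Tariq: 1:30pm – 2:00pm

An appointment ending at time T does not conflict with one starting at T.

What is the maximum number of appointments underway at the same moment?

3

Walk through starts and ends in time order (an end at T is processed before a start at T):
12:50pm start Kenji → 1
1:30pm start Priya → 2
1:30pm start Tariq → 3
1:40pm end Kenji → 2
2:00pm end Tariq → 1
2:00pm start Marcus → 2
2:20pm end Priya → 1
3:00pm end Marcus → 0
3:50pm start Mateo → 1
4:20pm end Mateo → 0
Peak is 3, at 1:30pm (Kenji, Priya, Tariq).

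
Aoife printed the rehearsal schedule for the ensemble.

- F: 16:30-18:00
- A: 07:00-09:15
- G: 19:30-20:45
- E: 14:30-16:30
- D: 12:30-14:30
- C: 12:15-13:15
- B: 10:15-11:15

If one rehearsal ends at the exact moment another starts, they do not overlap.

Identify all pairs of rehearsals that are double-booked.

Sorted by start: A, B, C, D, E, F, G.
B starts after A ends, so A has no further overlaps.
C starts after B ends, so B has no further overlaps.
D starts before C ends → C and D overlap.
E starts after C ends, so C has no further overlaps.
E starts exactly when D ends (back-to-back, no overlap), so D has no further overlaps.
F starts exactly when E ends (back-to-back, no overlap), so E has no further overlaps.
G starts after F ends.

C & D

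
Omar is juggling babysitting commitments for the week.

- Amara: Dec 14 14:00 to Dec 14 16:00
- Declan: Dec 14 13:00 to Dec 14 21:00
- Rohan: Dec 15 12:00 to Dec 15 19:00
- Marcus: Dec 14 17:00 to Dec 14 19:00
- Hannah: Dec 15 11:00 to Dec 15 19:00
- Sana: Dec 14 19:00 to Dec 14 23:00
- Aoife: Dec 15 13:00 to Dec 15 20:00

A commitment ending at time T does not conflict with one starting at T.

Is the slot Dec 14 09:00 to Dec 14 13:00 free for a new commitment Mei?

Yes — the slot is free

Declan: starts Dec 14 13:00 at or after Mei ends Dec 14 13:00 → clear.
Amara: starts Dec 14 14:00 at or after Mei ends Dec 14 13:00 → clear.
Marcus: starts Dec 14 17:00 at or after Mei ends Dec 14 13:00 → clear.
Sana: starts Dec 14 19:00 at or after Mei ends Dec 14 13:00 → clear.
Hannah: starts Dec 15 11:00 at or after Mei ends Dec 14 13:00 → clear.
Rohan: starts Dec 15 12:00 at or after Mei ends Dec 14 13:00 → clear.
Aoife: starts Dec 15 13:00 at or after Mei ends Dec 14 13:00 → clear.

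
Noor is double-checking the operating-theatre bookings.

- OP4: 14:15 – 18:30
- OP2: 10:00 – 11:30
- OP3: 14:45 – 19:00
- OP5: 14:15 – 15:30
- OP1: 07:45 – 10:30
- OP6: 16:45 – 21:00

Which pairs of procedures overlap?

OP1 & OP2, OP3 & OP4, OP3 & OP5, OP3 & OP6, OP4 & OP5, OP4 & OP6

Check each pair: they overlap iff neither finishes before the other starts.
Sorted by start: OP1, OP2, OP4, OP5, OP3, OP6.
OP2 starts before OP1 ends → OP1 and OP2 overlap.
OP4 starts after OP1 ends, so OP1 has no further overlaps.
OP4 starts after OP2 ends, so OP2 has no further overlaps.
OP5 starts before OP4 ends → OP4 and OP5 overlap.
OP3 starts before OP4 ends → OP4 and OP3 overlap.
OP6 starts before OP4 ends → OP4 and OP6 overlap.
OP3 starts before OP5 ends → OP5 and OP3 overlap.
OP6 starts after OP5 ends.
OP6 starts before OP3 ends → OP3 and OP6 overlap.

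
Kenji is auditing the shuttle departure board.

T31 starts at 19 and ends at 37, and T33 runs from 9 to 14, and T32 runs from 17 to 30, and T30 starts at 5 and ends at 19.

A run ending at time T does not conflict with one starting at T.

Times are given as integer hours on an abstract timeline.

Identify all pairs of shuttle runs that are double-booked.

Check each pair: they overlap iff neither finishes before the other starts.
Sorted by start: T30, T33, T32, T31.
T33 starts before T30 ends → T30 and T33 overlap.
T32 starts before T30 ends → T30 and T32 overlap.
T31 starts exactly when T30 ends (back-to-back, no overlap).
T32 starts after T33 ends — done with T33.
T31 starts before T32 ends → T32 and T31 overlap.

T30 & T32, T30 & T33, T31 & T32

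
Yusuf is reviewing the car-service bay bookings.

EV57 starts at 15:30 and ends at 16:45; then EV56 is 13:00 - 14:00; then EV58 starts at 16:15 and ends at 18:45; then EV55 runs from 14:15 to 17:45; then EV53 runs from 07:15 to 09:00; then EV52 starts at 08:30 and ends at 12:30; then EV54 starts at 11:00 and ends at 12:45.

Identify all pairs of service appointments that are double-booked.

EV52 & EV53, EV52 & EV54, EV55 & EV57, EV55 & EV58, EV57 & EV58

Sorted by start: EV53, EV52, EV54, EV56, EV55, EV57, EV58.
EV52 starts before EV53 ends → EV53 and EV52 overlap.
EV54 starts after EV53 ends, so EV53 has no further overlaps.
EV54 starts before EV52 ends → EV52 and EV54 overlap.
EV56 starts after EV52 ends, so EV52 has no further overlaps.
EV56 starts after EV54 ends, so EV54 has no further overlaps.
EV55 starts after EV56 ends, so EV56 has no further overlaps.
EV57 starts before EV55 ends → EV55 and EV57 overlap.
EV58 starts before EV55 ends → EV55 and EV58 overlap.
EV58 starts before EV57 ends → EV57 and EV58 overlap.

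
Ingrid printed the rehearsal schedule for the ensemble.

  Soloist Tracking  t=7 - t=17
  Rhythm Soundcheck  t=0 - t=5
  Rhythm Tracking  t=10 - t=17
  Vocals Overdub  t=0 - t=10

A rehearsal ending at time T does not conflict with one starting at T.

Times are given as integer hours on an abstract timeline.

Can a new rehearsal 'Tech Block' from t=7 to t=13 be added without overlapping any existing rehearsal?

Vocals Overdub: starts t=0 before Tech Block ends t=13, and ends t=10 after Tech Block starts t=7 → overlap.
Rhythm Soundcheck: ends t=5 at or before Tech Block starts t=7 → clear.
Soloist Tracking: starts t=7 before Tech Block ends t=13, and ends t=17 after Tech Block starts t=7 → overlap.
Rhythm Tracking: starts t=10 before Tech Block ends t=13, and ends t=17 after Tech Block starts t=7 → overlap.
Tech Block overlaps Vocals Overdub, Rhythm Tracking, Soloist Tracking.

No — it overlaps Rhythm Tracking, Soloist Tracking, Vocals Overdub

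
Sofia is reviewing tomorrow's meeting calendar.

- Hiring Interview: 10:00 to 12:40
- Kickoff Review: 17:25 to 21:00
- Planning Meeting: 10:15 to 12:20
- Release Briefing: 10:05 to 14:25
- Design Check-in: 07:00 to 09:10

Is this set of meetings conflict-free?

No

Sorted by start: Design Check-in, Hiring Interview, Release Briefing, Planning Meeting, Kickoff Review.
Hiring Interview starts after Design Check-in ends, so nothing later overlaps Design Check-in either.
Release Briefing starts before Hiring Interview ends → Hiring Interview and Release Briefing overlap.
That's a conflict, so the schedule is not conflict-free.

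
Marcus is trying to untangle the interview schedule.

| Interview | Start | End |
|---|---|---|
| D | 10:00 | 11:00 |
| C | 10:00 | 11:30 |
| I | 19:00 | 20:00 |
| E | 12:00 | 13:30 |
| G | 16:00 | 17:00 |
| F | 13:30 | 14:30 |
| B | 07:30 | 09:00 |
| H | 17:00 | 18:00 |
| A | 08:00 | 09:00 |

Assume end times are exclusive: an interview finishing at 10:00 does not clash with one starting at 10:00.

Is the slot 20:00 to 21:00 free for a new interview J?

B: ends 09:00 at or before J starts 20:00 → clear.
A: ends 09:00 at or before J starts 20:00 → clear.
C: ends 11:30 at or before J starts 20:00 → clear.
D: ends 11:00 at or before J starts 20:00 → clear.
E: ends 13:30 at or before J starts 20:00 → clear.
F: ends 14:30 at or before J starts 20:00 → clear.
G: ends 17:00 at or before J starts 20:00 → clear.
H: ends 18:00 at or before J starts 20:00 → clear.
I: ends 20:00 at or before J starts 20:00 → clear.

Yes — the slot is free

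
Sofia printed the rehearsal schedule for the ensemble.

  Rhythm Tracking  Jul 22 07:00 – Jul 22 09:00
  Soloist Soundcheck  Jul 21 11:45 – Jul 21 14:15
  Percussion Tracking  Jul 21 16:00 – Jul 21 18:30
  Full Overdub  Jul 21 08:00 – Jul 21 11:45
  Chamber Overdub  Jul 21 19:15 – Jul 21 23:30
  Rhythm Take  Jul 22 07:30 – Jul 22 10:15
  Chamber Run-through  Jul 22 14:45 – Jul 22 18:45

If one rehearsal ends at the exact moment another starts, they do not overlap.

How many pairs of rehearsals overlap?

1

Two intervals overlap when each starts before the other ends.
Sorted by start: Full Overdub, Soloist Soundcheck, Percussion Tracking, Chamber Overdub, Rhythm Tracking, Rhythm Take, Chamber Run-through.
Soloist Soundcheck starts exactly when Full Overdub ends (back-to-back, no overlap), so Full Overdub has no further overlaps.
Percussion Tracking starts after Soloist Soundcheck ends, so Soloist Soundcheck has no further overlaps.
Chamber Overdub starts after Percussion Tracking ends, so Percussion Tracking has no further overlaps.
Rhythm Tracking starts after Chamber Overdub ends, so Chamber Overdub has no further overlaps.
Rhythm Take starts before Rhythm Tracking ends → Rhythm Tracking and Rhythm Take overlap.
Chamber Run-through starts after Rhythm Tracking ends.
Chamber Run-through starts after Rhythm Take ends.
Overlapping pairs: Rhythm Take & Rhythm Tracking — 1 in total.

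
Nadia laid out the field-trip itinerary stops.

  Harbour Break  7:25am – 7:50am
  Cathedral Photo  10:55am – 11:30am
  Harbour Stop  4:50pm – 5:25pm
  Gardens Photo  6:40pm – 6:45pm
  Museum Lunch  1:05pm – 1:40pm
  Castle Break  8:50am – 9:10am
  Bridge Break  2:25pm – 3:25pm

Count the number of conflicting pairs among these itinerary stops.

0

Sorted by start: Harbour Break, Castle Break, Cathedral Photo, Museum Lunch, Bridge Break, Harbour Stop, Gardens Photo.
Castle Break starts after Harbour Break ends; Harbour Break is clear from here.
Cathedral Photo starts after Castle Break ends; Castle Break is clear from here.
Museum Lunch starts after Cathedral Photo ends; Cathedral Photo is clear from here.
Bridge Break starts after Museum Lunch ends; Museum Lunch is clear from here.
Harbour Stop starts after Bridge Break ends; Bridge Break is clear from here.
Gardens Photo starts after Harbour Stop ends.
No pair overlaps.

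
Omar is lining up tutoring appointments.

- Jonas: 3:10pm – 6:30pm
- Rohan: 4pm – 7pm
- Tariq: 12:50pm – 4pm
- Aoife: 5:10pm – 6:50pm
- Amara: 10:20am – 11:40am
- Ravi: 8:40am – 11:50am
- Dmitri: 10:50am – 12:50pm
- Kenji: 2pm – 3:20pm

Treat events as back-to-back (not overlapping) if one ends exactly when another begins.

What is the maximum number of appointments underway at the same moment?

Sort all start/end points and keep a running count:
8:40am start Ravi → 1
10:20am start Amara → 2
10:50am start Dmitri → 3
11:40am end Amara → 2
11:50am end Ravi → 1
12:50pm end Dmitri → 0
12:50pm start Tariq → 1
2pm start Kenji → 2
3:10pm start Jonas → 3
3:20pm end Kenji → 2
4pm end Tariq → 1
4pm start Rohan → 2
5:10pm start Aoife → 3
6:30pm end Jonas → 2
6:50pm end Aoife → 1
7pm end Rohan → 0
Peak is 3, at 10:50am (Amara, Dmitri, Ravi).

3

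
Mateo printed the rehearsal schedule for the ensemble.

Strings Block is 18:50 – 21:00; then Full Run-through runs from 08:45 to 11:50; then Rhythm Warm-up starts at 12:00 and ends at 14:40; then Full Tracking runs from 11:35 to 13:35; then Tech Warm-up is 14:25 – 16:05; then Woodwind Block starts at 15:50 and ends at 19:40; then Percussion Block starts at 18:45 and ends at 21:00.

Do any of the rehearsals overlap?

Yes

Sorted by start: Full Run-through, Full Tracking, Rhythm Warm-up, Tech Warm-up, Woodwind Block, Percussion Block, Strings Block.
Full Tracking starts before Full Run-through ends → Full Run-through and Full Tracking overlap.
That's a conflict, so the schedule is not conflict-free.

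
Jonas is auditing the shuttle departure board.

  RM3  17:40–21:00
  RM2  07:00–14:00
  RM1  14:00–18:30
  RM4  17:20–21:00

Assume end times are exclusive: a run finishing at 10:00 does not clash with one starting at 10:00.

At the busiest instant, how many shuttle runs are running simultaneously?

Sort all start/end points and keep a running count:
07:00 start RM2 → 1
14:00 end RM2 → 0
14:00 start RM1 → 1
17:20 start RM4 → 2
17:40 start RM3 → 3
18:30 end RM1 → 2
21:00 end RM3 → 1
21:00 end RM4 → 0
Peak is 3, at 17:40 (RM1, RM3, RM4).

3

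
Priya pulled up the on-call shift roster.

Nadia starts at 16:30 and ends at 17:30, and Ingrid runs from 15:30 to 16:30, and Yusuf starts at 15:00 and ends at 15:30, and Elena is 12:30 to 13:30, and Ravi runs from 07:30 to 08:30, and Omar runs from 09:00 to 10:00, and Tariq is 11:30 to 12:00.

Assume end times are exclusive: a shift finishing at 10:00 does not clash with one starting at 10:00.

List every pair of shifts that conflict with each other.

Two intervals overlap when each starts before the other ends.
Sorted by start: Ravi, Omar, Tariq, Elena, Yusuf, Ingrid, Nadia.
Omar starts after Ravi ends, so Ravi has no further overlaps.
Tariq starts after Omar ends, so Omar has no further overlaps.
Elena starts after Tariq ends, so Tariq has no further overlaps.
Yusuf starts after Elena ends, so Elena has no further overlaps.
Ingrid starts exactly when Yusuf ends (back-to-back, no overlap), so Yusuf has no further overlaps.
Nadia starts exactly when Ingrid ends (back-to-back, no overlap).

none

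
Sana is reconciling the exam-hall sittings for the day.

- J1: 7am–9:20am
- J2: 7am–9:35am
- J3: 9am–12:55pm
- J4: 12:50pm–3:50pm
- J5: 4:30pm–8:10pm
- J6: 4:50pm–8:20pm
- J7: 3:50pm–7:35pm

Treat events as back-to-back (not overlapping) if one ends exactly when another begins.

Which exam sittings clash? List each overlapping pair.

J1 & J2, J1 & J3, J2 & J3, J3 & J4, J5 & J6, J5 & J7, J6 & J7

Two intervals overlap when each starts before the other ends.
Sorted by start: J1, J2, J3, J4, J7, J5, J6.
J2 starts before J1 ends → J1 and J2 overlap.
J3 starts before J1 ends → J1 and J3 overlap.
J4 starts after J1 ends; J1 is clear from here.
J3 starts before J2 ends → J2 and J3 overlap.
J4 starts after J2 ends; J2 is clear from here.
J4 starts before J3 ends → J3 and J4 overlap.
J7 starts after J3 ends; J3 is clear from here.
J7 starts exactly when J4 ends (back-to-back, no overlap); J4 is clear from here.
J5 starts before J7 ends → J7 and J5 overlap.
J6 starts before J7 ends → J7 and J6 overlap.
J6 starts before J5 ends → J5 and J6 overlap.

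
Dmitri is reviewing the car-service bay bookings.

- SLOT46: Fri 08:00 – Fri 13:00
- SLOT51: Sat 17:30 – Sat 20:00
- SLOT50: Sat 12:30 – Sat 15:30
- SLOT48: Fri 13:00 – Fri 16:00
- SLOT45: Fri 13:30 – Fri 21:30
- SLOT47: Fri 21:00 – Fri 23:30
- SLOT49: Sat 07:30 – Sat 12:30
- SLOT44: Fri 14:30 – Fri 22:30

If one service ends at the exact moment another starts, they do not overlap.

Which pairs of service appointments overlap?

Two intervals overlap when each starts before the other ends.
Sorted by start: SLOT46, SLOT48, SLOT45, SLOT44, SLOT47, SLOT49, SLOT50, SLOT51.
SLOT48 starts exactly when SLOT46 ends (back-to-back, no overlap), so SLOT46 has no further overlaps.
SLOT45 starts before SLOT48 ends → SLOT48 and SLOT45 overlap.
SLOT44 starts before SLOT48 ends → SLOT48 and SLOT44 overlap.
SLOT47 starts after SLOT48 ends, so SLOT48 has no further overlaps.
SLOT44 starts before SLOT45 ends → SLOT45 and SLOT44 overlap.
SLOT47 starts before SLOT45 ends → SLOT45 and SLOT47 overlap.
SLOT49 starts after SLOT45 ends, so SLOT45 has no further overlaps.
SLOT47 starts before SLOT44 ends → SLOT44 and SLOT47 overlap.
SLOT49 starts after SLOT44 ends, so SLOT44 has no further overlaps.
SLOT49 starts after SLOT47 ends, so SLOT47 has no further overlaps.
SLOT50 starts exactly when SLOT49 ends (back-to-back, no overlap), so SLOT49 has no further overlaps.
SLOT51 starts after SLOT50 ends.

SLOT44 & SLOT45, SLOT44 & SLOT47, SLOT44 & SLOT48, SLOT45 & SLOT47, SLOT45 & SLOT48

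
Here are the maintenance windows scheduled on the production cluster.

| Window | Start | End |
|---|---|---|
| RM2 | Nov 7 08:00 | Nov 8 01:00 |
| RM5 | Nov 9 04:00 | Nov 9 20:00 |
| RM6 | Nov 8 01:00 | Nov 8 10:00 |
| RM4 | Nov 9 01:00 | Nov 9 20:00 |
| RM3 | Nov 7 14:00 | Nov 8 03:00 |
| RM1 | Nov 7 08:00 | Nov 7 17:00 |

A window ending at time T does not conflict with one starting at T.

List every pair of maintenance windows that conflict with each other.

Sorted by start: RM1, RM2, RM3, RM6, RM4, RM5.
RM2 starts before RM1 ends → RM1 and RM2 overlap.
RM3 starts before RM1 ends → RM1 and RM3 overlap.
RM6 starts after RM1 ends — done with RM1.
RM3 starts before RM2 ends → RM2 and RM3 overlap.
RM6 starts exactly when RM2 ends (back-to-back, no overlap) — done with RM2.
RM6 starts before RM3 ends → RM3 and RM6 overlap.
RM4 starts after RM3 ends — done with RM3.
RM4 starts after RM6 ends — done with RM6.
RM5 starts before RM4 ends → RM4 and RM5 overlap.

RM1 & RM2, RM1 & RM3, RM2 & RM3, RM3 & RM6, RM4 & RM5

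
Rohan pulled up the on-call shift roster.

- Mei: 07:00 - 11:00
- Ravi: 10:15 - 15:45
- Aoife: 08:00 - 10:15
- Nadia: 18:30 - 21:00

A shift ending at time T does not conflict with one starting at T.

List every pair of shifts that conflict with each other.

Aoife & Mei, Mei & Ravi

Two intervals overlap when each starts before the other ends.
Sorted by start: Mei, Aoife, Ravi, Nadia.
Aoife starts before Mei ends → Mei and Aoife overlap.
Ravi starts before Mei ends → Mei and Ravi overlap.
Nadia starts after Mei ends.
Ravi starts exactly when Aoife ends (back-to-back, no overlap), so Aoife has no further overlaps.
Nadia starts after Ravi ends.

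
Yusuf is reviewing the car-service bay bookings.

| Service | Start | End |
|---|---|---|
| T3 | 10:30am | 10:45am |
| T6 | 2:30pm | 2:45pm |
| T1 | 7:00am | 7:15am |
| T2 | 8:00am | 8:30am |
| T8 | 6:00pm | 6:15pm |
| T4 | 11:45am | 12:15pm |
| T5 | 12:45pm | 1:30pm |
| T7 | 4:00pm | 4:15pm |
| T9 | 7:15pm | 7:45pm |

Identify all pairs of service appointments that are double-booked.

Sorted by start: T1, T2, T3, T4, T5, T6, T7, T8, T9.
T2 starts after T1 ends; T1 is clear from here.
T3 starts after T2 ends; T2 is clear from here.
T4 starts after T3 ends; T3 is clear from here.
T5 starts after T4 ends; T4 is clear from here.
T6 starts after T5 ends; T5 is clear from here.
T7 starts after T6 ends; T6 is clear from here.
T8 starts after T7 ends; T7 is clear from here.
T9 starts after T8 ends.

no overlapping pairs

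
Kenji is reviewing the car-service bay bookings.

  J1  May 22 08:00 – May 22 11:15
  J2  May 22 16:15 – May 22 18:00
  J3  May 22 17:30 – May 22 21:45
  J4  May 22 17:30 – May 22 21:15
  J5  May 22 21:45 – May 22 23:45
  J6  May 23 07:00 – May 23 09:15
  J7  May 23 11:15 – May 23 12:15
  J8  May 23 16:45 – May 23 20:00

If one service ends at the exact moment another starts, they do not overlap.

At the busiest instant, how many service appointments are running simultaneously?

Sort all start/end points and keep a running count:
May 22 08:00 start J1 → 1
May 22 11:15 end J1 → 0
May 22 16:15 start J2 → 1
May 22 17:30 start J3 → 2
May 22 17:30 start J4 → 3
May 22 18:00 end J2 → 2
May 22 21:15 end J4 → 1
May 22 21:45 end J3 → 0
May 22 21:45 start J5 → 1
May 22 23:45 end J5 → 0
May 23 07:00 start J6 → 1
May 23 09:15 end J6 → 0
May 23 11:15 start J7 → 1
May 23 12:15 end J7 → 0
May 23 16:45 start J8 → 1
May 23 20:00 end J8 → 0
Peak is 3, at May 22 17:30 (J2, J3, J4).

3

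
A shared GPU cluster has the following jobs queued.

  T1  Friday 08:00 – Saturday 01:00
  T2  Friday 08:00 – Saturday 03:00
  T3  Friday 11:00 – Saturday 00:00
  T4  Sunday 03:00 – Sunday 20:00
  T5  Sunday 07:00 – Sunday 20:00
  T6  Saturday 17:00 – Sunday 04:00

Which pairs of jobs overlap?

Sorted by start: T1, T2, T3, T6, T4, T5.
T2 starts before T1 ends → T1 and T2 overlap.
T3 starts before T1 ends → T1 and T3 overlap.
T6 starts after T1 ends, so nothing later overlaps T1 either.
T3 starts before T2 ends → T2 and T3 overlap.
T6 starts after T2 ends, so nothing later overlaps T2 either.
T6 starts after T3 ends, so nothing later overlaps T3 either.
T4 starts before T6 ends → T6 and T4 overlap.
T5 starts after T6 ends.
T5 starts before T4 ends → T4 and T5 overlap.

T1 & T2, T1 & T3, T2 & T3, T4 & T5, T4 & T6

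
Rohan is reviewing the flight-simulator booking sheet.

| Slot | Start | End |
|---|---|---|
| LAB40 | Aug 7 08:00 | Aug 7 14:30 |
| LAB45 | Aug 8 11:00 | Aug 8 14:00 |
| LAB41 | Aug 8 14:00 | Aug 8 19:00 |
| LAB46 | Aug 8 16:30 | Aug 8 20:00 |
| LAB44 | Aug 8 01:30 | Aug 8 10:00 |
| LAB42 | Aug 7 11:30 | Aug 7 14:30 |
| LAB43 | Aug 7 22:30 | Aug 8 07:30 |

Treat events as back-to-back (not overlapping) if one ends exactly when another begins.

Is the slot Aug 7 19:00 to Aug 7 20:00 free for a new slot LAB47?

Yes — the slot is free

LAB40: ends Aug 7 14:30 at or before LAB47 starts Aug 7 19:00 → clear.
LAB42: ends Aug 7 14:30 at or before LAB47 starts Aug 7 19:00 → clear.
LAB43: starts Aug 7 22:30 at or after LAB47 ends Aug 7 20:00 → clear.
LAB44: starts Aug 8 01:30 at or after LAB47 ends Aug 7 20:00 → clear.
LAB45: starts Aug 8 11:00 at or after LAB47 ends Aug 7 20:00 → clear.
LAB41: starts Aug 8 14:00 at or after LAB47 ends Aug 7 20:00 → clear.
LAB46: starts Aug 8 16:30 at or after LAB47 ends Aug 7 20:00 → clear.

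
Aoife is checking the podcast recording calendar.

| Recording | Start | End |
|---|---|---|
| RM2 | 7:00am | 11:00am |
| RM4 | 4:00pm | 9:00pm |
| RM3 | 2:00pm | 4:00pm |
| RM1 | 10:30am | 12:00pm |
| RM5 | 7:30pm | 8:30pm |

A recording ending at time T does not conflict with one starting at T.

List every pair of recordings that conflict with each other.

Check each pair: they overlap iff neither finishes before the other starts.
Sorted by start: RM2, RM1, RM3, RM4, RM5.
RM1 starts before RM2 ends → RM2 and RM1 overlap.
RM3 starts after RM2 ends, so nothing later overlaps RM2 either.
RM3 starts after RM1 ends, so nothing later overlaps RM1 either.
RM4 starts exactly when RM3 ends (back-to-back, no overlap), so nothing later overlaps RM3 either.
RM5 starts before RM4 ends → RM4 and RM5 overlap.

RM1 & RM2, RM4 & RM5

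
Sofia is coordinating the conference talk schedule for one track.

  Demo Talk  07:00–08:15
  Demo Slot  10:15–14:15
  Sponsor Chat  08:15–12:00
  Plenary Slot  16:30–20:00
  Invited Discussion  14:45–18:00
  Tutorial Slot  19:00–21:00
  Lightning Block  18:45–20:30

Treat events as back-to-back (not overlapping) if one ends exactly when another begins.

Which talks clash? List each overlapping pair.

Two intervals overlap when each starts before the other ends.
Sorted by start: Demo Talk, Sponsor Chat, Demo Slot, Invited Discussion, Plenary Slot, Lightning Block, Tutorial Slot.
Sponsor Chat starts exactly when Demo Talk ends (back-to-back, no overlap), so nothing later overlaps Demo Talk either.
Demo Slot starts before Sponsor Chat ends → Sponsor Chat and Demo Slot overlap.
Invited Discussion starts after Sponsor Chat ends, so nothing later overlaps Sponsor Chat either.
Invited Discussion starts after Demo Slot ends, so nothing later overlaps Demo Slot either.
Plenary Slot starts before Invited Discussion ends → Invited Discussion and Plenary Slot overlap.
Lightning Block starts after Invited Discussion ends, so nothing later overlaps Invited Discussion either.
Lightning Block starts before Plenary Slot ends → Plenary Slot and Lightning Block overlap.
Tutorial Slot starts before Plenary Slot ends → Plenary Slot and Tutorial Slot overlap.
Tutorial Slot starts before Lightning Block ends → Lightning Block and Tutorial Slot overlap.

Demo Slot & Sponsor Chat, Invited Discussion & Plenary Slot, Lightning Block & Plenary Slot, Lightning Block & Tutorial Slot, Plenary Slot & Tutorial Slot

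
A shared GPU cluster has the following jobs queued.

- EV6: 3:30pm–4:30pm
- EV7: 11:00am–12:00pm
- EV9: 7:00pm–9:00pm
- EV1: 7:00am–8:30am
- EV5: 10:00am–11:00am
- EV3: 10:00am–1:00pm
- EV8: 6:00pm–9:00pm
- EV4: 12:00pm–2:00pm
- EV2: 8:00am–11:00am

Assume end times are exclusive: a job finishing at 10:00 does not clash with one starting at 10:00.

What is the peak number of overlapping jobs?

3

Sort all start/end points and keep a running count:
7:00am start EV1 → 1
8:00am start EV2 → 2
8:30am end EV1 → 1
10:00am start EV3 → 2
10:00am start EV5 → 3
11:00am end EV2 → 2
11:00am end EV5 → 1
11:00am start EV7 → 2
12:00pm end EV7 → 1
12:00pm start EV4 → 2
1:00pm end EV3 → 1
2:00pm end EV4 → 0
3:30pm start EV6 → 1
4:30pm end EV6 → 0
6:00pm start EV8 → 1
7:00pm start EV9 → 2
9:00pm end EV8 → 1
9:00pm end EV9 → 0
Peak is 3, at 10:00am (EV2, EV3, EV5).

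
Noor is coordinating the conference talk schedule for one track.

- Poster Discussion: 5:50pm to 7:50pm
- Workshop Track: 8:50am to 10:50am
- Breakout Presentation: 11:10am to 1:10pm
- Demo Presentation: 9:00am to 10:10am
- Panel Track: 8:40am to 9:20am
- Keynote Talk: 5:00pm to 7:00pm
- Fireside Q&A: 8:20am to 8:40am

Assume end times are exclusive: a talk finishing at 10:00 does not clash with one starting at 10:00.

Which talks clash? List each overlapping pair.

Sorted by start: Fireside Q&A, Panel Track, Workshop Track, Demo Presentation, Breakout Presentation, Keynote Talk, Poster Discussion.
Panel Track starts exactly when Fireside Q&A ends (back-to-back, no overlap), so nothing later overlaps Fireside Q&A either.
Workshop Track starts before Panel Track ends → Panel Track and Workshop Track overlap.
Demo Presentation starts before Panel Track ends → Panel Track and Demo Presentation overlap.
Breakout Presentation starts after Panel Track ends, so nothing later overlaps Panel Track either.
Demo Presentation starts before Workshop Track ends → Workshop Track and Demo Presentation overlap.
Breakout Presentation starts after Workshop Track ends, so nothing later overlaps Workshop Track either.
Breakout Presentation starts after Demo Presentation ends, so nothing later overlaps Demo Presentation either.
Keynote Talk starts after Breakout Presentation ends, so nothing later overlaps Breakout Presentation either.
Poster Discussion starts before Keynote Talk ends → Keynote Talk and Poster Discussion overlap.

Demo Presentation & Panel Track, Demo Presentation & Workshop Track, Keynote Talk & Poster Discussion, Panel Track & Workshop Track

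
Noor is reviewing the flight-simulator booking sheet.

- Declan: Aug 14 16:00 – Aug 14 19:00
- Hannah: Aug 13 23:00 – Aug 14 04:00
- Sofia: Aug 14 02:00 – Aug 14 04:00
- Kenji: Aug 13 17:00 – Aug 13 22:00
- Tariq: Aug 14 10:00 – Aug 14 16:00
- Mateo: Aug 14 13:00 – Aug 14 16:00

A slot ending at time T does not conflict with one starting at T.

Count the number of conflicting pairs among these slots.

Two intervals overlap when each starts before the other ends.
Sorted by start: Kenji, Hannah, Sofia, Tariq, Mateo, Declan.
Hannah starts after Kenji ends; Kenji is clear from here.
Sofia starts before Hannah ends → Hannah and Sofia overlap.
Tariq starts after Hannah ends; Hannah is clear from here.
Tariq starts after Sofia ends; Sofia is clear from here.
Mateo starts before Tariq ends → Tariq and Mateo overlap.
Declan starts exactly when Tariq ends (back-to-back, no overlap).
Declan starts exactly when Mateo ends (back-to-back, no overlap).
Overlapping pairs: Hannah & Sofia, Mateo & Tariq — 2 in total.

2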